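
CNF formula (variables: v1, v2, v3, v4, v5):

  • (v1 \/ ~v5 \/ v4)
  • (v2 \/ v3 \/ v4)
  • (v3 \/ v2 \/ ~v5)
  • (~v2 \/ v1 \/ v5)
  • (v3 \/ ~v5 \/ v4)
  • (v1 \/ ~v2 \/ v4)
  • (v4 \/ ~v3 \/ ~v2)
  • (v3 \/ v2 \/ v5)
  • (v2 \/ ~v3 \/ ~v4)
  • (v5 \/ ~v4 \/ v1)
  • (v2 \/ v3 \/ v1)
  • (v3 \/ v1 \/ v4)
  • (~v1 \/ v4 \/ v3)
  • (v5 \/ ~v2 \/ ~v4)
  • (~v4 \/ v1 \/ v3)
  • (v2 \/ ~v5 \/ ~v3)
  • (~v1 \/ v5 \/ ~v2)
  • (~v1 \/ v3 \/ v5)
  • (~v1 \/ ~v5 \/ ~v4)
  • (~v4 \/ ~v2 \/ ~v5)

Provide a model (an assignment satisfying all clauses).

Set v1 = True and propagate.
Try v2 = False.
For the remaining variables, v3 = True, v4 = False, v5 = False works.
Every clause has at least one true literal under this assignment.

v1=True, v2=False, v3=True, v4=False, v5=False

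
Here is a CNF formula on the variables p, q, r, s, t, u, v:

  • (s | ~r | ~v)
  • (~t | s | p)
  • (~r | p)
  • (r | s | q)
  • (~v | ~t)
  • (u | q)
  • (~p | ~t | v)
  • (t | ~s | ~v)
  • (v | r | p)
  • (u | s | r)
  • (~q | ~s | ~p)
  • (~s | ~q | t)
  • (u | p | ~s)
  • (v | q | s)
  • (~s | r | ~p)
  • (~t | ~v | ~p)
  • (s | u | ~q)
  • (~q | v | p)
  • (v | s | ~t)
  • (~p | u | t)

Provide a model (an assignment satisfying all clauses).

p = T  q = T  r = F  s = F  t = F  u = T  v = T

Pure literal: u appears only positively; assign u = True.
Branch on p: take p = True.
Set q = True and propagate.
  then s is forced to False.
Branch on r: take r = False.
For the remaining variables, t = False, v = True works.
Check each clause:
  1. (~v | ~r | s) — ~r is true.
  2. (~t | s | p) — p is true.
  3. (~r | p) — p is true.
  4. (s | r | q) — q is true.
  5. (~v | ~t) — ~t is true.
  6. (u | q) — q is true.
  7. (~t | v | ~p) — ~t is true.
  8. (~s | ~v | t) — ~s is true.
  9. (v | p | r) — p is true.
  10. (r | u | s) — u is true.
  11. (~q | ~s | ~p) — ~s is true.
  12. (t | ~s | ~q) — ~s is true.
  13. (u | ~s | p) — p is true.
  14. (v | q | s) — q is true.
  15. (r | ~s | ~p) — ~s is true.
  16. (~p | ~v | ~t) — ~t is true.
  17. (s | ~q | u) — u is true.
  18. (p | v | ~q) — p is true.
  19. (s | v | ~t) — ~t is true.
  20. (u | ~p | t) — u is true.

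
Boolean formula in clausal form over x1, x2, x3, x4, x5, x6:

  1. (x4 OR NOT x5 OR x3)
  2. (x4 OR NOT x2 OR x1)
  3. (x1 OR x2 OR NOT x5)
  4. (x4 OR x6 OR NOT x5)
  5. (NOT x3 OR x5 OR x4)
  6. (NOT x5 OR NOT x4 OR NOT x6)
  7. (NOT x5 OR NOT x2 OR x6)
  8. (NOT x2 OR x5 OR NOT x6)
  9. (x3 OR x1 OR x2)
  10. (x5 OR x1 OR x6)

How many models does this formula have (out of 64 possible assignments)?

Case analysis on x5 and x2:
  x5=1, x2=1: remaining (x1,x3,x4,x6) ∈ {(1,1,0,1)} — 1.
  x5=1, x2=0: remaining (x1,x3,x4,x6) ∈ {(1,0,1,0); (1,1,0,1); (1,1,1,0)} — 3.
  x5=0, x2=1: remaining (x1,x3,x4,x6) ∈ {(1,0,0,0); (1,0,1,0); (1,1,1,0)} — 3.
  x5=0, x2=0: 7 of the 16 assignments to (x1,x3,x4,x6) work.
Total: 1 + 3 + 3 + 7 = 14.

14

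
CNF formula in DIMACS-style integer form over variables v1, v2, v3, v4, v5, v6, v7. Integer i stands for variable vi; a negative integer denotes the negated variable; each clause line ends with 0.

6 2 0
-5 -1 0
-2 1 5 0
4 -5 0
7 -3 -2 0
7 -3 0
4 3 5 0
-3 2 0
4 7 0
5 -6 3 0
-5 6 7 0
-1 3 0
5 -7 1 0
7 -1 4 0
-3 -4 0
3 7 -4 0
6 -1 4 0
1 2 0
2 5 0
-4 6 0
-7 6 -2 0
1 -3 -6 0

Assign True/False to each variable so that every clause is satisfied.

v1=False  v2=True  v3=False  v4=True  v5=True  v6=True  v7=True

Branch on v1: take v1 = False.
  then v2 is forced to True.
  then v5 is forced to True.
  then v4 is forced to True.
  then v3 is forced to False.
  then v7 is forced to True.
  then v6 is forced to True.
Check each clause:
  1. (v2 \/ v6) — v2 is true.
  2. (~v5 \/ ~v1) — ~v1 is true.
  3. (v1 \/ v5 \/ ~v2) — v5 is true.
  4. (~v5 \/ v4) — v4 is true.
  5. (~v2 \/ v7 \/ ~v3) — ~v3 is true.
  6. (v7 \/ ~v3) — ~v3 is true.
  7. (v3 \/ v4 \/ v5) — v4 is true.
  8. (~v3 \/ v2) — v2 is true.
  9. (v7 \/ v4) — v4 is true.
  10. (v5 \/ ~v6 \/ v3) — v5 is true.
  11. (v6 \/ v7 \/ ~v5) — v6 is true.
  12. (~v1 \/ v3) — ~v1 is true.
  13. (v5 \/ ~v7 \/ v1) — v5 is true.
  14. (v4 \/ ~v1 \/ v7) — v4 is true.
  15. (~v4 \/ ~v3) — ~v3 is true.
  16. (v3 \/ ~v4 \/ v7) — v7 is true.
  17. (~v1 \/ v6 \/ v4) — v4 is true.
  18. (v1 \/ v2) — v2 is true.
  19. (v2 \/ v5) — v2 is true.
  20. (~v4 \/ v6) — v6 is true.
  21. (~v7 \/ ~v2 \/ v6) — v6 is true.
  22. (~v6 \/ v1 \/ ~v3) — ~v3 is true.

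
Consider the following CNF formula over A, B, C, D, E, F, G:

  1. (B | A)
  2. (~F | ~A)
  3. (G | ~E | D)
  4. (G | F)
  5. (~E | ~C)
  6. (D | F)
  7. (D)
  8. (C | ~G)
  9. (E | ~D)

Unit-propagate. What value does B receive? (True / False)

(D) stands alone — D = True.
(E | ~D) with D = True leaves only E, so E = True.
(~C | ~E) with E = True leaves only ~C, so C = False.
(~G | C) with C = False leaves only ~G, so G = False.
(G | F): since G = False, the clause reduces to (F). F = True.
(~F | ~A) with F = True leaves only ~A, so A = False.
In (B | A), A is now false; B must hold, so B = True.

True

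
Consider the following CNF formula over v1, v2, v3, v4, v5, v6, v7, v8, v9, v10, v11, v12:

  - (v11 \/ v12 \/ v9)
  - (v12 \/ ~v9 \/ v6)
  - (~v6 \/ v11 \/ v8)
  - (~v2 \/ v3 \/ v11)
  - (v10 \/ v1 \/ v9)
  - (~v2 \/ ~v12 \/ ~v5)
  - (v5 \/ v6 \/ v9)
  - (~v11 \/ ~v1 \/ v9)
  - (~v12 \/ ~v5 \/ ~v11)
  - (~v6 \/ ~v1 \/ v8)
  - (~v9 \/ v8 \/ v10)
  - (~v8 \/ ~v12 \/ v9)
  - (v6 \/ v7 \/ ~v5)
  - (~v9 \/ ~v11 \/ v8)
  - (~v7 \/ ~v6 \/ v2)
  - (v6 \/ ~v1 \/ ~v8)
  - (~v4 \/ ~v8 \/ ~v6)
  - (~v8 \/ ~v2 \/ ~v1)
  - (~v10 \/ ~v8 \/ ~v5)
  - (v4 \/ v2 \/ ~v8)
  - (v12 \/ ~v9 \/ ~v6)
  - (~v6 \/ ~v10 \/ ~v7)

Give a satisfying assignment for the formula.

v1=F, v2=F, v3=T, v4=T, v5=T, v6=F, v7=T, v8=F, v9=T, v10=T, v11=F, v12=T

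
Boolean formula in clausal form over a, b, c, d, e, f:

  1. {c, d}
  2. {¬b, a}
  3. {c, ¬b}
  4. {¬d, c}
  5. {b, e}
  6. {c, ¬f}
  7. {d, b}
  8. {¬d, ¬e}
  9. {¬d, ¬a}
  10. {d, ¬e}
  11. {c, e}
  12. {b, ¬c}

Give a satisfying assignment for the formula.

a=True  b=True  c=True  d=False  e=False  f=True

Check each clause:
  1. {c, d} — c is true.
  2. {¬b, a} — a is true.
  3. {¬b, c} — c is true.
  4. {c, ¬d} — c is true.
  5. {e, b} — b is true.
  6. {¬f, c} — c is true.
  7. {b, d} — b is true.
  8. {¬e, ¬d} — ¬e is true.
  9. {¬d, ¬a} — ¬d is true.
  10. {¬e, d} — ¬e is true.
  11. {e, c} — c is true.
  12. {¬c, b} — b is true.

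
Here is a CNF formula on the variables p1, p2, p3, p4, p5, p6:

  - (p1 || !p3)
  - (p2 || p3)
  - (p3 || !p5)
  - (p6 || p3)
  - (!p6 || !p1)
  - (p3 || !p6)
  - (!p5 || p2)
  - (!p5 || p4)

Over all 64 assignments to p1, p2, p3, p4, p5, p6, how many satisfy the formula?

5

Satisfying assignments:
  p1=1 p2=0 p3=1 p4=0 p5=0 p6=0
  p1=1 p2=0 p3=1 p4=1 p5=0 p6=0
  p1=1 p2=1 p3=1 p4=0 p5=0 p6=0
  p1=1 p2=1 p3=1 p4=1 p5=0 p6=0
  p1=1 p2=1 p3=1 p4=1 p5=1 p6=0
Count: 5.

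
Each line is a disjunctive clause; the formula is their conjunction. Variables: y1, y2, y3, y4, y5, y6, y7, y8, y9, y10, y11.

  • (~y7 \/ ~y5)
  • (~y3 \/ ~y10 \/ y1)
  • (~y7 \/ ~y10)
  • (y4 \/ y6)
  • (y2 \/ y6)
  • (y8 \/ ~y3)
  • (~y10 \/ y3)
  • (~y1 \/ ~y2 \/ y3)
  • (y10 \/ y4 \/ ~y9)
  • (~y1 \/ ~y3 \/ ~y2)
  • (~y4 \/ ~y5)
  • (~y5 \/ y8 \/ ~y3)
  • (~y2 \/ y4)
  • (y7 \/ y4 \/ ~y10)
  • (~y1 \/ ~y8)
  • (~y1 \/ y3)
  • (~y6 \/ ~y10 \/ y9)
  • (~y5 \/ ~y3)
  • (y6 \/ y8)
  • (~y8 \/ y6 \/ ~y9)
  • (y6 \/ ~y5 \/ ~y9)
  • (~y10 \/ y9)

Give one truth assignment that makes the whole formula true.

Pure literal: y5 appears only negated; assign y5 = False.
Branch on y1: take y1 = False.
Branch on y2: take y2 = False.
  then y6 is forced to True.
Branch on y3: take y3 = False.
  then y10 is forced to False.
For the remaining variables, y4 = True, y7 = True, y8 = True, y9 = False, y11 = False works.

y1=F, y2=F, y3=F, y4=T, y5=F, y6=T, y7=T, y8=T, y9=F, y10=F, y11=F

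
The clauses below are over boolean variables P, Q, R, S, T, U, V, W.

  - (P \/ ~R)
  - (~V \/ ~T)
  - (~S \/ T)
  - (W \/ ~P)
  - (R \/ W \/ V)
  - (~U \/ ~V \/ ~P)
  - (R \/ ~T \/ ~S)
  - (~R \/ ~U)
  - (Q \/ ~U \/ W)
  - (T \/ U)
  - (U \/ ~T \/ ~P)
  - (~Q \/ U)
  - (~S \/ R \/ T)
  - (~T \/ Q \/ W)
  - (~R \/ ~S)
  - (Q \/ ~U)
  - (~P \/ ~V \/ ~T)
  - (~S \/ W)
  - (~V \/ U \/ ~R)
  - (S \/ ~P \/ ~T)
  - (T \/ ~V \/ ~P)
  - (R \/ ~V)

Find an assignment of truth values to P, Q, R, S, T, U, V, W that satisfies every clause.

P = 0, Q = 1, R = 0, S = 0, T = 0, U = 1, V = 0, W = 1

Pure literal: W appears only positively; assign W = True.
Try P = False.
  then R is forced to False.
  then V is forced to False.
The remaining clauses are satisfied by Q = True, S = False, T = False, U = True.
Check each clause:
  1. (~R \/ P) — ~R is true.
  2. (~T \/ ~V) — ~V is true.
  3. (T \/ ~S) — ~S is true.
  4. (~P \/ W) — W is true.
  5. (R \/ V \/ W) — W is true.
  6. (~V \/ ~U \/ ~P) — ~V is true.
  7. (R \/ ~T \/ ~S) — ~S is true.
  8. (~R \/ ~U) — ~R is true.
  9. (Q \/ ~U \/ W) — W is true.
  10. (U \/ T) — U is true.
  11. (~P \/ ~T \/ U) — ~T is true.
  12. (~Q \/ U) — U is true.
  13. (~S \/ R \/ T) — ~S is true.
  14. (~T \/ W \/ Q) — W is true.
  15. (~S \/ ~R) — ~S is true.
  16. (~U \/ Q) — Q is true.
  17. (~P \/ ~V \/ ~T) — ~V is true.
  18. (W \/ ~S) — W is true.
  19. (U \/ ~R \/ ~V) — ~V is true.
  20. (~P \/ ~T \/ S) — ~T is true.
  21. (T \/ ~V \/ ~P) — ~V is true.
  22. (~V \/ R) — ~V is true.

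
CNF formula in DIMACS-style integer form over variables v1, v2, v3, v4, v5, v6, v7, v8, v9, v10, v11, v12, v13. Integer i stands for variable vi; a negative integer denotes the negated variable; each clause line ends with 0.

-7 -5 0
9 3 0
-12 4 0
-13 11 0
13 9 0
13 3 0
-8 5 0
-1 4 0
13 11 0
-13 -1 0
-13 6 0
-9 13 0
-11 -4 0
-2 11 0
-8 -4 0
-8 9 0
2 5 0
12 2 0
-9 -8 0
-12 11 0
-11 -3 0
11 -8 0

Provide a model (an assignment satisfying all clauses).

v1=False, v2=True, v3=False, v4=False, v5=False, v6=True, v7=True, v8=False, v9=True, v10=False, v11=True, v12=False, v13=True

Check each clause:
  1. (!v5 || !v7) — !v5 is true.
  2. (v3 || v9) — v9 is true.
  3. (v4 || !v12) — !v12 is true.
  4. (!v13 || v11) — v11 is true.
  5. (v13 || v9) — v9 is true.
  6. (v3 || v13) — v13 is true.
  7. (v5 || !v8) — !v8 is true.
  8. (!v1 || v4) — !v1 is true.
  9. (v13 || v11) — v11 is true.
  10. (!v13 || !v1) — !v1 is true.
  11. (!v13 || v6) — v6 is true.
  12. (v13 || !v9) — v13 is true.
  13. (!v11 || !v4) — !v4 is true.
  14. (!v2 || v11) — v11 is true.
  15. (!v8 || !v4) — !v8 is true.
  16. (!v8 || v9) — !v8 is true.
  17. (v2 || v5) — v2 is true.
  18. (v2 || v12) — v2 is true.
  19. (!v9 || !v8) — !v8 is true.
  20. (!v12 || v11) — v11 is true.
  21. (!v3 || !v11) — !v3 is true.
  22. (!v8 || v11) — !v8 is true.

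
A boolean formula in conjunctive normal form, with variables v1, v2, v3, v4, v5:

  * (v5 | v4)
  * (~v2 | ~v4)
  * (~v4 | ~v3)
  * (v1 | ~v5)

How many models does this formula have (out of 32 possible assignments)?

7

Satisfying assignments:
  v1=0 v2=0 v3=0 v4=1 v5=0
  v1=1 v2=0 v3=0 v4=0 v5=1
  v1=1 v2=0 v3=0 v4=1 v5=0
  v1=1 v2=0 v3=0 v4=1 v5=1
  v1=1 v2=0 v3=1 v4=0 v5=1
  v1=1 v2=1 v3=0 v4=0 v5=1
  v1=1 v2=1 v3=1 v4=0 v5=1
Count: 7.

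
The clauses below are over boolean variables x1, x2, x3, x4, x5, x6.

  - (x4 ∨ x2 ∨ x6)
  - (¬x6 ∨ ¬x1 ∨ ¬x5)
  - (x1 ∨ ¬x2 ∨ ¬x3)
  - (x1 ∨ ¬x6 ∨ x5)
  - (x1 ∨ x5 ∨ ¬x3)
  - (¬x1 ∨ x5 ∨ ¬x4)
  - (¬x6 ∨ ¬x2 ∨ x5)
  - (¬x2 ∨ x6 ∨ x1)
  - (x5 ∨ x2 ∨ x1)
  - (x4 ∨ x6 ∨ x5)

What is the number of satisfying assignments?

16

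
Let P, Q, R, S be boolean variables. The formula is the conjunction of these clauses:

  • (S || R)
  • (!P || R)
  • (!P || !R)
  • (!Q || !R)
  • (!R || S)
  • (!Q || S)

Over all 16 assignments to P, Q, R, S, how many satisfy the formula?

3

Satisfying assignments:
  P=0 Q=0 R=0 S=1
  P=0 Q=0 R=1 S=1
  P=0 Q=1 R=0 S=1
Count: 3.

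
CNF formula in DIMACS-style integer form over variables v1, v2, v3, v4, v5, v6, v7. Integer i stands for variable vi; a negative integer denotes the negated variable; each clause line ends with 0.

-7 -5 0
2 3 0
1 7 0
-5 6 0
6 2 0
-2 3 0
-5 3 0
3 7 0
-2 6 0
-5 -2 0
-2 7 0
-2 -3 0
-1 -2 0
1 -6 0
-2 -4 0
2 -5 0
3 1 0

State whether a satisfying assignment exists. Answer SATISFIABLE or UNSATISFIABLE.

SATISFIABLE

Pure literal: v4 appears only negated; assign v4 = False.
Pure literal: v5 appears only negated; assign v5 = False.
Try v1 = True.
  then v2 is forced to False.
  then v3 is forced to True.
  then v6 is forced to True.
v7 is now unconstrained; take v7 = False.
Every clause has at least one true literal under this assignment.
So v1=True, v2=False, v3=True, v4=False, v5=False, v6=True, v7=False is a satisfying assignment.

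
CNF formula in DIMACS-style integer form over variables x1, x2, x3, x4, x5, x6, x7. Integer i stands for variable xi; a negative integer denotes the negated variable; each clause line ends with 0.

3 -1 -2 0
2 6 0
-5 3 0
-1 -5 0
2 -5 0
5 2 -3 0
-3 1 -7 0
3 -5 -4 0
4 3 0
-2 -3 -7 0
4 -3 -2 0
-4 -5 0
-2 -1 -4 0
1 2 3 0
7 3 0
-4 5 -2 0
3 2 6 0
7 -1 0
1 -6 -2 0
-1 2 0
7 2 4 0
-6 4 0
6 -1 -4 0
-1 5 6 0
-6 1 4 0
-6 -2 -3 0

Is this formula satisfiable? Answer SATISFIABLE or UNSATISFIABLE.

UNSATISFIABLE

x2 = True:
  x1 = True:
    propagation gives x3=True, x5=False, x7=False; an empty clause results — contradiction.
  x1 = False:
    x3 = True:
      propagation gives x7=False, x4=True, x5=False; contradiction.
    x3 = False:
      propagation gives x5=False, x4=True; contradiction.
x2 = False:
  propagation gives x6=True, x5=False, x3=False, x4=True; an empty clause results — contradiction.
Every branch closes, so no satisfying assignment exists.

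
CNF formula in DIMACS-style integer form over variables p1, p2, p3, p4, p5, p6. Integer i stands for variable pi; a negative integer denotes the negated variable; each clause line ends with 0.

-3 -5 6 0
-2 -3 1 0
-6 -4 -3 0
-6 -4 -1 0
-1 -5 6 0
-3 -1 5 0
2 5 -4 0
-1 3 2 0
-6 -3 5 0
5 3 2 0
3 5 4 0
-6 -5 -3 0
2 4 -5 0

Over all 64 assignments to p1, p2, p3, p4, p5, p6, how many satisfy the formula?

11

Case analysis on p3 and p5:
  p3=1, p5=1: a clause becomes empty — 0.
  p3=1, p5=0: remaining (p1,p2,p4,p6) ∈ {(0,0,0,0)} — 1.
  p3=0, p5=1: 7 of the 16 assignments to (p1,p2,p4,p6) work.
  p3=0, p5=0: remaining (p1,p2,p4,p6) ∈ {(0,1,1,0); (0,1,1,1); (1,1,1,0)} — 3.
Total: 0 + 1 + 7 + 3 = 11.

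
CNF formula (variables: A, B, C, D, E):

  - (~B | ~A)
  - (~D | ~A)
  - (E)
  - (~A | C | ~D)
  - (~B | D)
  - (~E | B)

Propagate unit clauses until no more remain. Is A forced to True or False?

False

Unit clause (E) sets E = True.
(~E | B): since E = True, the clause reduces to (B). B = True.
(~B | ~A) with B = True leaves only ~A, so A = False.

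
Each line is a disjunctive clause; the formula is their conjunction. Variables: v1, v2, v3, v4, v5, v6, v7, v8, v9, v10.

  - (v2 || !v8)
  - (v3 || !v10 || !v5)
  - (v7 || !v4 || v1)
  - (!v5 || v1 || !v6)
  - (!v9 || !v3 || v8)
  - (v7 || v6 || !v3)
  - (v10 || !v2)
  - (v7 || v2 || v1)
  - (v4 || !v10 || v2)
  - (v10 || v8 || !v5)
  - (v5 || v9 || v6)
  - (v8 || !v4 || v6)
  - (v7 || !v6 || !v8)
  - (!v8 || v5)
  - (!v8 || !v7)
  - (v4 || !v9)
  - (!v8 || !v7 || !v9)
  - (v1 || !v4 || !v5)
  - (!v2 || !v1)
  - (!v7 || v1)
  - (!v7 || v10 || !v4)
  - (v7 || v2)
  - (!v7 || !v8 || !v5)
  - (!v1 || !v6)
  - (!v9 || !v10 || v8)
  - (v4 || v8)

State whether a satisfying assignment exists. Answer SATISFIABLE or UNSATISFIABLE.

UNSATISFIABLE

v8 = True:
  propagation gives v2=True, v10=True, v5=True, v3=True; an empty clause results — contradiction.
v8 = False:
  propagation gives v4=True, v6=True, v1=False, v7=True; an empty clause results — contradiction.
Every branch closes, so no satisfying assignment exists.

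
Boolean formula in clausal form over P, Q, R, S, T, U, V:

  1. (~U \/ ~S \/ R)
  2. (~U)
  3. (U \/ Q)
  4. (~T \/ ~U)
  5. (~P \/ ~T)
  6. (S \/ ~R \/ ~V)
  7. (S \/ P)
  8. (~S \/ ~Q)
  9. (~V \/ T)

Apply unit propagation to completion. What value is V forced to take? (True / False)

False

(~U) stands alone — U = False.
(Q \/ U): since U = False, the clause reduces to (Q). Q = True.
(~Q \/ ~S): since Q = True, the clause reduces to (~S). S = False.
(S \/ P) with S = False leaves only P, so P = True.
(~P \/ ~T): since P = True, the clause reduces to (~T). T = False.
In (T \/ ~V), T is now false; ~V must hold, so V = False.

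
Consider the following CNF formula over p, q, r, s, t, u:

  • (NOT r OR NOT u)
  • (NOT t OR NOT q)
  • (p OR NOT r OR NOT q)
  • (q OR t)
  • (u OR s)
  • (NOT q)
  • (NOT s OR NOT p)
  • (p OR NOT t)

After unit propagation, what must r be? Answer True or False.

False

(NOT q) stands alone — q = False.
(q OR t): since q = False, the clause reduces to (t). t = True.
(NOT t OR p): since t = True, the clause reduces to (p). p = True.
In (NOT s OR NOT p), NOT p is now false; NOT s must hold, so s = False.
In (s OR u), s is now false; u must hold, so u = True.
(NOT r OR NOT u) with u = True leaves only NOT r, so r = False.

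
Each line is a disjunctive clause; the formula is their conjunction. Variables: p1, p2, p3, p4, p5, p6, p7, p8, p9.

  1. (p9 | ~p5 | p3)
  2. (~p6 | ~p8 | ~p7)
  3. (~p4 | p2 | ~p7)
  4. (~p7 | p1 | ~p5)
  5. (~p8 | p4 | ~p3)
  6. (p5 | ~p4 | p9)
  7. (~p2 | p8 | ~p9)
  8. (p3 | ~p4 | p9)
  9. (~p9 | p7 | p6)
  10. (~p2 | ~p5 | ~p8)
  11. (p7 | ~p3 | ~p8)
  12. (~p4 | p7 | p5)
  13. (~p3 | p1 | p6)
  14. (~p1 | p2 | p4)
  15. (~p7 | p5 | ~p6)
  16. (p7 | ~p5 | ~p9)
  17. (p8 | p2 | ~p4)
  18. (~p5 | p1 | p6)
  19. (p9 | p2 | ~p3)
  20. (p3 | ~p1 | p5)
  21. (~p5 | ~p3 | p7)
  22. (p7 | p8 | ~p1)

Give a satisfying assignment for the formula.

p1 = F, p2 = F, p3 = T, p4 = F, p5 = F, p6 = T, p7 = F, p8 = F, p9 = T

Set p1 = False and propagate.
For the remaining variables, p2 = False, p3 = True, p4 = False, p5 = False, p6 = True, p7 = False, p8 = False, p9 = True works.
Check each clause:
  1. (p9 | ~p5 | p3) — p3 is true.
  2. (~p6 | ~p8 | ~p7) — ~p8 is true.
  3. (~p7 | p2 | ~p4) — ~p7 is true.
  4. (~p7 | ~p5 | p1) — ~p7 is true.
  5. (p4 | ~p8 | ~p3) — ~p8 is true.
  6. (~p4 | p9 | p5) — p9 is true.
  7. (~p9 | ~p2 | p8) — ~p2 is true.
  8. (~p4 | p3 | p9) — p9 is true.
  9. (p6 | p7 | ~p9) — p6 is true.
  10. (~p8 | ~p5 | ~p2) — ~p8 is true.
  11. (~p3 | p7 | ~p8) — ~p8 is true.
  12. (p5 | p7 | ~p4) — ~p4 is true.
  13. (p1 | ~p3 | p6) — p6 is true.
  14. (~p1 | p4 | p2) — ~p1 is true.
  15. (~p6 | ~p7 | p5) — ~p7 is true.
  16. (p7 | ~p5 | ~p9) — ~p5 is true.
  17. (p2 | p8 | ~p4) — ~p4 is true.
  18. (~p5 | p6 | p1) — ~p5 is true.
  19. (~p3 | p9 | p2) — p9 is true.
  20. (~p1 | p3 | p5) — p3 is true.
  21. (p7 | ~p5 | ~p3) — ~p5 is true.
  22. (~p1 | p7 | p8) — ~p1 is true.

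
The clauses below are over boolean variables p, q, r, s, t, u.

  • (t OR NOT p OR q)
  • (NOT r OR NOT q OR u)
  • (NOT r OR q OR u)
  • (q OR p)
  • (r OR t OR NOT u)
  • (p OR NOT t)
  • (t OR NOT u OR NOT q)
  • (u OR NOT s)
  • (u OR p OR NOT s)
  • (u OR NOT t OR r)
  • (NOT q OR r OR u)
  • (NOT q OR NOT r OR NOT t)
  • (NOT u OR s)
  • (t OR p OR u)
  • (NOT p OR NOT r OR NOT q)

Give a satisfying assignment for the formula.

Branch on p: take p = True.
Branch on q: take q = True.
  then r is forced to False.
  then u is forced to True.
  then t is forced to True.
  then s is forced to True.
Every clause has at least one true literal under this assignment.
Check each clause:
  1. (q OR t OR NOT p) — q is true.
  2. (NOT r OR u OR NOT q) — NOT r is true.
  3. (q OR u OR NOT r) — q is true.
  4. (q OR p) — p is true.
  5. (r OR NOT u OR t) — t is true.
  6. (p OR NOT t) — p is true.
  7. (t OR NOT u OR NOT q) — t is true.
  8. (NOT s OR u) — u is true.
  9. (NOT s OR u OR p) — p is true.
  10. (r OR NOT t OR u) — u is true.
  11. (r OR u OR NOT q) — u is true.
  12. (NOT r OR NOT q OR NOT t) — NOT r is true.
  13. (NOT u OR s) — s is true.
  14. (p OR u OR t) — p is true.
  15. (NOT p OR NOT r OR NOT q) — NOT r is true.

p = True, q = True, r = False, s = True, t = True, u = True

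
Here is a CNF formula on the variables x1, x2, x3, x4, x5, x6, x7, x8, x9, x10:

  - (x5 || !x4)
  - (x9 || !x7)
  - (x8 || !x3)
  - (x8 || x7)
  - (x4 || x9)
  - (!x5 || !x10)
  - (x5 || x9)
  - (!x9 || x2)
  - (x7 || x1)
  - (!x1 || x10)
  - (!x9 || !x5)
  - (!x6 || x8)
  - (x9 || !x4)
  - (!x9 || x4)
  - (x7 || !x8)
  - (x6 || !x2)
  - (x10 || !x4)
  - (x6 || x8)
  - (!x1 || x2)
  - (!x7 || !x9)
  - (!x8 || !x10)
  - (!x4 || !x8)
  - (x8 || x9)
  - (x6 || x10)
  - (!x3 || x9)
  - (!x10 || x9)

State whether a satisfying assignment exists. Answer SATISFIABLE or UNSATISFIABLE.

x9 = True:
  propagation gives x2=True, x5=False, x4=False; an empty clause results — contradiction.
x9 = False:
  propagation gives x7=False, x8=True; an empty clause results — contradiction.
Every branch closes, so no satisfying assignment exists.

UNSATISFIABLE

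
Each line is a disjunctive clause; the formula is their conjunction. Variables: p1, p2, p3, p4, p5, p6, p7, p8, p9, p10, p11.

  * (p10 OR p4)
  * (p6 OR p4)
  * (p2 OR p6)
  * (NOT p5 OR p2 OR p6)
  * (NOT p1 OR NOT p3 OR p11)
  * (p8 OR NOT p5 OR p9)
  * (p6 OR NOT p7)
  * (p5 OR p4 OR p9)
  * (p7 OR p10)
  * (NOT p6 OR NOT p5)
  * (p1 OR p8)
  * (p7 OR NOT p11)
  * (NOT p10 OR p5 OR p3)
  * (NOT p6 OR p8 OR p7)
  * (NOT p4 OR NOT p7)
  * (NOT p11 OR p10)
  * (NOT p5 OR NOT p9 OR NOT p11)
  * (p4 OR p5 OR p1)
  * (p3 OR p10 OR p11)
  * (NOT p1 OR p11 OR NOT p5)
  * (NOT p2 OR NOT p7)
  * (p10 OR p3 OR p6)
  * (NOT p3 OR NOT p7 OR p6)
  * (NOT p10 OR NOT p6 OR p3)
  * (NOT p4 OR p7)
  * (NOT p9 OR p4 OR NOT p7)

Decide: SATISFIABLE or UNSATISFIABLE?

UNSATISFIABLE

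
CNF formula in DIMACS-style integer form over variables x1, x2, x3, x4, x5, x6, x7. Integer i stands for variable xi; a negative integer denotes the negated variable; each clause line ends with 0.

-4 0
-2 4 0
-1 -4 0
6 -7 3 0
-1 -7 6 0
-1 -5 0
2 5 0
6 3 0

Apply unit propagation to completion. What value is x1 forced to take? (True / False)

False

(NOT x4) is a unit clause: x4 = False.
From (NOT x2 OR x4) and x4 = False: x2 = False.
From (x2 OR x5) and x2 = False: x5 = True.
From (NOT x1 OR NOT x5) and x5 = True: x1 = False.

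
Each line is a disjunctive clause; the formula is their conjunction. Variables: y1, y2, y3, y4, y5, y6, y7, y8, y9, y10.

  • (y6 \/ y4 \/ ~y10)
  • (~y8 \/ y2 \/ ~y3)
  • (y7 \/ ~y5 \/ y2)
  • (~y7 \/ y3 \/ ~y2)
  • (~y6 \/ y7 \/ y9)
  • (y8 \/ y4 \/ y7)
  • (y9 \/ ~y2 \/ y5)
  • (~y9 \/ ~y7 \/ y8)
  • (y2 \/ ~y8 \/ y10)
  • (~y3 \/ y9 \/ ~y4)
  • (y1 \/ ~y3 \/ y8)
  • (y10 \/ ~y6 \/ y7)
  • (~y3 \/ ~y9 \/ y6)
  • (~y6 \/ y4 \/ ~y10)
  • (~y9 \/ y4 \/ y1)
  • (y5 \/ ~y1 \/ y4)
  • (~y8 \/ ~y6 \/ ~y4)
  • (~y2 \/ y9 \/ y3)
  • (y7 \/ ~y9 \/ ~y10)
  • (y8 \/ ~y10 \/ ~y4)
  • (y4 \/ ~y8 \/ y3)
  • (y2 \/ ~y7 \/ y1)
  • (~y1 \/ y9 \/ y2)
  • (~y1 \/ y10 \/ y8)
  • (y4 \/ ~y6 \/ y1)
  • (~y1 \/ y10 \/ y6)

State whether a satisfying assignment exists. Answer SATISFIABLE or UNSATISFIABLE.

SATISFIABLE

Set y1 = True and propagate.
Branch on y2: take y2 = False.
  then y9 is forced to True.
Set y3 = False and propagate.
The remaining clauses are satisfied by y4 = True, y5 = True, y6 = False, y7 = True, y8 = True, y10 = True.
So y1 = True, y2 = False, y3 = False, y4 = True, y5 = True, y6 = False, y7 = True, y8 = True, y9 = True, y10 = True is a satisfying assignment.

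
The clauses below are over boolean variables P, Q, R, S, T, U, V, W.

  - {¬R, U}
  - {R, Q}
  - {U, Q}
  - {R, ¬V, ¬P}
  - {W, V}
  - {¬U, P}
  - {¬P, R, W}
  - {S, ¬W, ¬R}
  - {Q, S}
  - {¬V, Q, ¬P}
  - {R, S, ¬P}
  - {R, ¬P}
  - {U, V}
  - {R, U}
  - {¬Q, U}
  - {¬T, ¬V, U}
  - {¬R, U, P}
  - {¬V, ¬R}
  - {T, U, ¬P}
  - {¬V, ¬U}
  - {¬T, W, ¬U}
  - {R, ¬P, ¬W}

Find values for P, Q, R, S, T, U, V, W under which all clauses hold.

P=T, Q=T, R=T, S=T, T=F, U=T, V=F, W=T

Check each clause:
  1. {¬R, U} — U is true.
  2. {R, Q} — Q is true.
  3. {U, Q} — Q is true.
  4. {R, ¬V, ¬P} — ¬V is true.
  5. {W, V} — W is true.
  6. {¬U, P} — P is true.
  7. {¬P, W, R} — W is true.
  8. {¬W, ¬R, S} — S is true.
  9. {Q, S} — Q is true.
  10. {Q, ¬V, ¬P} — ¬V is true.
  11. {¬P, R, S} — R is true.
  12. {¬P, R} — R is true.
  13. {V, U} — U is true.
  14. {U, R} — R is true.
  15. {U, ¬Q} — U is true.
  16. {¬V, ¬T, U} — ¬V is true.
  17. {P, U, ¬R} — P is true.
  18. {¬R, ¬V} — ¬V is true.
  19. {T, ¬P, U} — U is true.
  20. {¬U, ¬V} — ¬V is true.
  21. {¬T, W, ¬U} — W is true.
  22. {¬W, R, ¬P} — R is true.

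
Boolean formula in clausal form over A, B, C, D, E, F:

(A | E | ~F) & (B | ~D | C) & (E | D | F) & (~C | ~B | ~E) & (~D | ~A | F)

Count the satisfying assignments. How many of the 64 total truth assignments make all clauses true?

28

Case analysis on D and E:
  D=T, E=T: 6 of the 16 assignments to (A,B,C,F) work.
  D=T, E=F: 6 of the 16 assignments to (A,B,C,F) work.
  D=F, E=T: A, F free; 3 ways for (B,C) × 2^2 = 12.
  D=F, E=F: remaining (A,B,C,F) ∈ {(T,F,F,T); (T,F,T,T); (T,T,F,T); (T,T,T,T)} — 4.
Total: 6 + 6 + 12 + 4 = 28.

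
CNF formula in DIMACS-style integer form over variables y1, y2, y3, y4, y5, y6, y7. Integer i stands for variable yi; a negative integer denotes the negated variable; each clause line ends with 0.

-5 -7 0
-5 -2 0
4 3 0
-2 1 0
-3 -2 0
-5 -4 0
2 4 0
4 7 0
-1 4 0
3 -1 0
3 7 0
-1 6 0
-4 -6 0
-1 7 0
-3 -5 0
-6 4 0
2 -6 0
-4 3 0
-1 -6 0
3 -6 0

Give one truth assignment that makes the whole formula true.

y1=False, y2=False, y3=True, y4=True, y5=False, y6=False, y7=True

Pure literal: y5 appears only negated; assign y5 = False.
Set y1 = False and propagate.
  then y2 is forced to False.
  then y4 is forced to True.
  then y6 is forced to False.
  then y3 is forced to True.
y7 is now unconstrained; take y7 = True.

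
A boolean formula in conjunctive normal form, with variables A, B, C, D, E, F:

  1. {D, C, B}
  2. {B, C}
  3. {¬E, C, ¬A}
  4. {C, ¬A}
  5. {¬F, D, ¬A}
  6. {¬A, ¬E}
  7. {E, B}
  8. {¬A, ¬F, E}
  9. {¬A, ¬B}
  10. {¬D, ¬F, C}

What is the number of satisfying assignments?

18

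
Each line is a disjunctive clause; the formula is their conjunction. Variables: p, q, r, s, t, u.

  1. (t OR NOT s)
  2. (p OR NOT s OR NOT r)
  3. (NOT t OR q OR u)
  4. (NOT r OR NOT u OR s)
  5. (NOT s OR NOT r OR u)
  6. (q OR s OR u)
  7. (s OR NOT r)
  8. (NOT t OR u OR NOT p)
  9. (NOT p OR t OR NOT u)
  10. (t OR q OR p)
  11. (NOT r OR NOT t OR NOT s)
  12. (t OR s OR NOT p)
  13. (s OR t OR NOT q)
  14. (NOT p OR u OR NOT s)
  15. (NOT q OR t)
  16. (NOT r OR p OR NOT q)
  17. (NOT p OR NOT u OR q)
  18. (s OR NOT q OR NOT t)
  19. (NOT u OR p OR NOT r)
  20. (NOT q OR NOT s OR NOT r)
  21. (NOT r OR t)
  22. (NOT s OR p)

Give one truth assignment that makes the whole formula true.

p=0, q=0, r=0, s=0, t=1, u=1

Check each clause:
  1. (NOT s OR t) — NOT s is true.
  2. (NOT s OR p OR NOT r) — NOT s is true.
  3. (q OR NOT t OR u) — u is true.
  4. (NOT u OR NOT r OR s) — NOT r is true.
  5. (NOT r OR NOT s OR u) — NOT s is true.
  6. (u OR s OR q) — u is true.
  7. (NOT r OR s) — NOT r is true.
  8. (NOT t OR NOT p OR u) — u is true.
  9. (NOT p OR t OR NOT u) — t is true.
  10. (q OR p OR t) — t is true.
  11. (NOT t OR NOT s OR NOT r) — NOT s is true.
  12. (t OR s OR NOT p) — t is true.
  13. (NOT q OR s OR t) — t is true.
  14. (NOT s OR u OR NOT p) — NOT s is true.
  15. (NOT q OR t) — t is true.
  16. (NOT q OR NOT r OR p) — NOT r is true.
  17. (NOT p OR NOT u OR q) — NOT p is true.
  18. (NOT t OR NOT q OR s) — NOT q is true.
  19. (NOT u OR p OR NOT r) — NOT r is true.
  20. (NOT r OR NOT s OR NOT q) — NOT s is true.
  21. (t OR NOT r) — t is true.
  22. (NOT s OR p) — NOT s is true.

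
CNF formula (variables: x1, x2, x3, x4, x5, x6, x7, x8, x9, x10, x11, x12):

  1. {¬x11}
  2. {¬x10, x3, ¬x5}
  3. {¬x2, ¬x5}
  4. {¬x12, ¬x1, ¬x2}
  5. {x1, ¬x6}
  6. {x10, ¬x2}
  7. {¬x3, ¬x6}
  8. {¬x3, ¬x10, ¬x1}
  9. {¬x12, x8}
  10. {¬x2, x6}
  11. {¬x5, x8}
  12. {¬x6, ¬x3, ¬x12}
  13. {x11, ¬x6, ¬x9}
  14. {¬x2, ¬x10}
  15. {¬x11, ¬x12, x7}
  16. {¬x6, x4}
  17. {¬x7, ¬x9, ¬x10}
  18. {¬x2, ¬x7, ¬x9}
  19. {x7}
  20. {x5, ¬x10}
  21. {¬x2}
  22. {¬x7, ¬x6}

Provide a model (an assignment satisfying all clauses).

The clause (¬x11) is unit: x11 must be False.
The clause (x7) is unit: x7 must be True.
(¬x2) is a unit clause, so x2 = False.
The clause (¬x6) is unit: x6 must be False.
Pure literal: x1 appears only negated; assign x1 = False.
x8 occurs only positively in the remaining clauses — set x8 = True.
Set x3 = True and propagate.
Set x5 = False and propagate.
  then x10 is forced to False.
x4, x9, x12 are now unconstrained; take x4 = False, x9 = False, x12 = False.
Every clause has at least one true literal under this assignment.

x1=0, x2=0, x3=1, x4=0, x5=0, x6=0, x7=1, x8=1, x9=0, x10=0, x11=0, x12=0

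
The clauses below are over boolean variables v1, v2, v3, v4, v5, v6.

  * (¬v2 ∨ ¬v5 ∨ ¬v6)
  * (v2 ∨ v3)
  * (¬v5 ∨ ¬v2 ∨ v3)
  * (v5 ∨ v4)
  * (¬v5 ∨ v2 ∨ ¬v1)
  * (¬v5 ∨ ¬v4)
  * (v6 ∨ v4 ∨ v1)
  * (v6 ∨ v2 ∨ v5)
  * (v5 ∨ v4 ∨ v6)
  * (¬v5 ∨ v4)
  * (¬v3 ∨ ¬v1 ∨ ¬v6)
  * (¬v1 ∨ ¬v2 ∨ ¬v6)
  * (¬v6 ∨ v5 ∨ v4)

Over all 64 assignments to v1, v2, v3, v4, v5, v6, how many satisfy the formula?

7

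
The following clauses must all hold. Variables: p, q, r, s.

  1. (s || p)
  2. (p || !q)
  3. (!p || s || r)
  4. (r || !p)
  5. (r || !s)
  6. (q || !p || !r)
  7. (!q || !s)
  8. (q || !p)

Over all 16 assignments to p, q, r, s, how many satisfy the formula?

2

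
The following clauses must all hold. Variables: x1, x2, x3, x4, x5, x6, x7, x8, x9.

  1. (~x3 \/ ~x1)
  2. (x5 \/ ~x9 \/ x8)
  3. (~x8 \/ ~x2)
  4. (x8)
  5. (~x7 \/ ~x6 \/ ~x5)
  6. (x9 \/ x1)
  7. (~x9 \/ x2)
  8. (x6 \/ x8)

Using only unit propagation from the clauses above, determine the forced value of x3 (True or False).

Unit clause (x8) sets x8 = True.
(~x8 \/ ~x2) with x8 = True leaves only ~x2, so x2 = False.
From (x2 \/ ~x9) and x2 = False: x9 = False.
From (x1 \/ x9) and x9 = False: x1 = True.
(~x1 \/ ~x3): since x1 = True, the clause reduces to (~x3). x3 = False.

False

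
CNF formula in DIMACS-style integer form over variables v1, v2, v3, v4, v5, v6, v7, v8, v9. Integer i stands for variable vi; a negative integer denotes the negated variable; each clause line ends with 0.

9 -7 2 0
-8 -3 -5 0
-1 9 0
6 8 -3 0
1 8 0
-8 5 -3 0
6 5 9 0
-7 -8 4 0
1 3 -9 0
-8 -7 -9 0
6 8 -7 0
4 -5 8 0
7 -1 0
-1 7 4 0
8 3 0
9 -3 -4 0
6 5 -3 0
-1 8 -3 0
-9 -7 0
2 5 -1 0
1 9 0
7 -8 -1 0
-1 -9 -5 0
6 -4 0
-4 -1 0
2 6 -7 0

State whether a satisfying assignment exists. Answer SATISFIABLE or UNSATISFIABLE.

v1 = True:
  propagation gives v9=True, v7=True; an empty clause results — contradiction.
v1 = False:
  propagation gives v8=True, v9=True, v3=True, v5=False; an empty clause results — contradiction.
Every branch closes, so no satisfying assignment exists.

UNSATISFIABLE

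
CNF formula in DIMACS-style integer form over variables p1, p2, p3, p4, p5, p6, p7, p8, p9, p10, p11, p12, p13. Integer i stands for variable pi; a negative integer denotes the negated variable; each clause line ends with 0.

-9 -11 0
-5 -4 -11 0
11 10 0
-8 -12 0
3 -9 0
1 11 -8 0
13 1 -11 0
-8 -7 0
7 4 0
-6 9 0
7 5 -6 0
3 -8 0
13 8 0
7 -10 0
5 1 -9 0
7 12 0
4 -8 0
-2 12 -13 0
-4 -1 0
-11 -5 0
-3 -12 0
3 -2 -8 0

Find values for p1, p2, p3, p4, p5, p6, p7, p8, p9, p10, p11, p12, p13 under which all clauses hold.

p1=0, p2=1, p3=0, p4=1, p5=0, p6=0, p7=1, p8=0, p9=0, p10=1, p11=1, p12=1, p13=1

p6 occurs only negated in the remaining clauses — set p6 = False.
Try p1 = False.
The remaining clauses are satisfied by p2 = True, p3 = False, p4 = True, p5 = False, p7 = True, p8 = False, p9 = False, p10 = True, p11 = True, p12 = True, p13 = True.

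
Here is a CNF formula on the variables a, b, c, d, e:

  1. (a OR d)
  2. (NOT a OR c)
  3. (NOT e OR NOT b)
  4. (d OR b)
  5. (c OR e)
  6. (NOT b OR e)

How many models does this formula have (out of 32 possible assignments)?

5

Satisfying assignments:
  a=F b=F c=F d=T e=T
  a=F b=F c=T d=T e=F
  a=F b=F c=T d=T e=T
  a=T b=F c=T d=T e=F
  a=T b=F c=T d=T e=T
Count: 5.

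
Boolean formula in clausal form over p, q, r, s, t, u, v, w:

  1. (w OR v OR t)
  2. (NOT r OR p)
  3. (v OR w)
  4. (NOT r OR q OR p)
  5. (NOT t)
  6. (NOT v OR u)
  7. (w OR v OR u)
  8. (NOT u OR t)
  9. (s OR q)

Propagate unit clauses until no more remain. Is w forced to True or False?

True

Unit clause (NOT t) sets t = False.
From (NOT u OR t) and t = False: u = False.
(NOT v OR u) with u = False leaves only NOT v, so v = False.
In (t OR v OR w), t, v are now false; w must hold, so w = True.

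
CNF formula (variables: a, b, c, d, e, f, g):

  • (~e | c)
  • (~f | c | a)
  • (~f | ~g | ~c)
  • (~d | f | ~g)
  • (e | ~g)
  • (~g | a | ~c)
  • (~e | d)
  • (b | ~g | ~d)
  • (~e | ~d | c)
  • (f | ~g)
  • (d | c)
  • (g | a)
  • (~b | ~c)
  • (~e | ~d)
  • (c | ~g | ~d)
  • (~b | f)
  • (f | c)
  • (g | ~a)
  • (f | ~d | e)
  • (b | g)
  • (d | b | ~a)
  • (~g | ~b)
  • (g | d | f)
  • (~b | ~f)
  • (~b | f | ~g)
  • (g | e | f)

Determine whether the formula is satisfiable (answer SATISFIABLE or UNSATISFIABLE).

g = True:
  propagation gives e=True, c=True, f=False; an empty clause results — contradiction.
g = False:
  propagation gives a=True; an empty clause results — contradiction.
Every branch closes, so no satisfying assignment exists.

UNSATISFIABLE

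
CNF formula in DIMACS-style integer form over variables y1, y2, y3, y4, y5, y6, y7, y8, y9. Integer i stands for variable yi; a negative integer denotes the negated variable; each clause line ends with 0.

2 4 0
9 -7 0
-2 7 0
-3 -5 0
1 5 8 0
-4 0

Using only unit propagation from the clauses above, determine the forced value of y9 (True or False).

True

(~y4) stands alone — y4 = False.
In (y4 \/ y2), y4 is now false; y2 must hold, so y2 = True.
In (~y2 \/ y7), ~y2 is now false; y7 must hold, so y7 = True.
In (y9 \/ ~y7), ~y7 is now false; y9 must hold, so y9 = True.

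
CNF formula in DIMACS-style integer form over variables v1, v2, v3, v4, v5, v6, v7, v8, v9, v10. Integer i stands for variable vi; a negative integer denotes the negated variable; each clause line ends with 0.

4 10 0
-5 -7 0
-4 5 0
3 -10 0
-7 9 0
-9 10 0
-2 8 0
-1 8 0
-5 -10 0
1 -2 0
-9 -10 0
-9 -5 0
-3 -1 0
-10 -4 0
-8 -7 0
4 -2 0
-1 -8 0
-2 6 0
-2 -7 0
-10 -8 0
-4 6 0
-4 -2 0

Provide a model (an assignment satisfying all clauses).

Pure literal: v2 appears only negated; assign v2 = False.
v6 occurs only positively in the remaining clauses — set v6 = True.
Try v1 = False.
Try v3 = True.
Branch on v4: take v4 = True.
  then v5 is forced to True.
  then v7 is forced to False.
  then v10 is forced to False.
  then v9 is forced to False.
v8 is now unconstrained; take v8 = True.
Every clause has at least one true literal under this assignment.

v1=F, v2=F, v3=T, v4=T, v5=T, v6=T, v7=F, v8=T, v9=F, v10=F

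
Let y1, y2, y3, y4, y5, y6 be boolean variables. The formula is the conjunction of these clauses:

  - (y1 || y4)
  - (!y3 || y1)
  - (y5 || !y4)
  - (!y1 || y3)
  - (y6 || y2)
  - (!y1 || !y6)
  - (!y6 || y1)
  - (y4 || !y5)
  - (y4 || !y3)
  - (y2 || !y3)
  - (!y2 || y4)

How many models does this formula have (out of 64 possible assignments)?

2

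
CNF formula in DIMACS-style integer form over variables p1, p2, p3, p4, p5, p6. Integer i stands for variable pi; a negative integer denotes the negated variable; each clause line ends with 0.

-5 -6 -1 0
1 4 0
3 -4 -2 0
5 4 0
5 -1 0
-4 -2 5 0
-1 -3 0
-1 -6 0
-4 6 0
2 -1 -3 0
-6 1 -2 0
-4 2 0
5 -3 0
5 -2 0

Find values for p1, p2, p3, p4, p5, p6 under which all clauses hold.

Branch on p1: take p1 = True.
  then p5 is forced to True.
  then p6 is forced to False.
  then p3 is forced to False.
  then p4 is forced to False.
p2 is now unconstrained; take p2 = True.
Every clause has at least one true literal under this assignment.

p1 = T, p2 = T, p3 = F, p4 = F, p5 = T, p6 = F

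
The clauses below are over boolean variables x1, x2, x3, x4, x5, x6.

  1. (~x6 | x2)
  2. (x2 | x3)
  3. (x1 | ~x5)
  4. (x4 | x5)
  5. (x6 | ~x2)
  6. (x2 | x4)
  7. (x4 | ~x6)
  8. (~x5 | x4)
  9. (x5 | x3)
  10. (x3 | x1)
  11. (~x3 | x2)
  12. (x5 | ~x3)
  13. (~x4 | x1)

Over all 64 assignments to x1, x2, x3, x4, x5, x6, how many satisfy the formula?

2

Satisfying assignments:
  x1=T x2=T x3=F x4=T x5=T x6=T
  x1=T x2=T x3=T x4=T x5=T x6=T
Count: 2.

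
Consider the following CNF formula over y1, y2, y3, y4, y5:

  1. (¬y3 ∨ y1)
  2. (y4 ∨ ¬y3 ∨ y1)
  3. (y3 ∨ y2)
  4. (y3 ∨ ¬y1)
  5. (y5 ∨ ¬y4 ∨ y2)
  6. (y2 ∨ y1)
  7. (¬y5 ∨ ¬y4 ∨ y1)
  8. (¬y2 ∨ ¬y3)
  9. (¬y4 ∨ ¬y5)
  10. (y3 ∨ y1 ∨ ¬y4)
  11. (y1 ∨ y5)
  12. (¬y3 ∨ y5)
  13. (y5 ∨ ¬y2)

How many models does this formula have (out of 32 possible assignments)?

The models are:
  y1=F y2=T y3=F y4=F y5=T
  y1=T y2=F y3=T y4=F y5=T
Count: 2.

2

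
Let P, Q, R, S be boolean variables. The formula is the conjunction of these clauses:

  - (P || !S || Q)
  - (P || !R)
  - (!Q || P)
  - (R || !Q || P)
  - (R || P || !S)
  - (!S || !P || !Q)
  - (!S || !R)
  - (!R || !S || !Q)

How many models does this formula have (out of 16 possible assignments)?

The models are:
  P=0 Q=0 R=0 S=0
  P=1 Q=0 R=0 S=0
  P=1 Q=0 R=0 S=1
  P=1 Q=0 R=1 S=0
  P=1 Q=1 R=0 S=0
  P=1 Q=1 R=1 S=0
Count: 6.

6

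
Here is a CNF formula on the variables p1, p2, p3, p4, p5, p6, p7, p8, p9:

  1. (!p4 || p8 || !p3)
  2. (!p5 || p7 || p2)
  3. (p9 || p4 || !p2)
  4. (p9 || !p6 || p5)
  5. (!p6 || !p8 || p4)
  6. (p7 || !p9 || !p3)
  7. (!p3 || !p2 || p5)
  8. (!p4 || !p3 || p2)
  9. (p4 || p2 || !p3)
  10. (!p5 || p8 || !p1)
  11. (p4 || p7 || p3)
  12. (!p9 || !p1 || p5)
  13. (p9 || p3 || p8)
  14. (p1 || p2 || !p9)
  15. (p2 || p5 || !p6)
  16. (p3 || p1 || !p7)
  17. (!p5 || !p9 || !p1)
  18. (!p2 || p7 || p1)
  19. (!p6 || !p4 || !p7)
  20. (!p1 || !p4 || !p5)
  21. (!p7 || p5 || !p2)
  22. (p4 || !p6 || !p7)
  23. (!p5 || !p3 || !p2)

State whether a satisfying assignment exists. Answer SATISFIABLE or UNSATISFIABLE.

SATISFIABLE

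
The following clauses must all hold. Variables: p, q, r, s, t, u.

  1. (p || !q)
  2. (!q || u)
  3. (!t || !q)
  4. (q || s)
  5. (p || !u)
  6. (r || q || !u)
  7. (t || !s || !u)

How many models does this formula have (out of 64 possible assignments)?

11

Split on q, then u.
  q=T, u=T: remaining (p,r,s,t) ∈ {(T,F,F,F); (T,T,F,F)} — 2.
  q=T, u=F: a clause becomes empty — 0.
  q=F, u=T: remaining (p,r,s,t) ∈ {(T,T,T,T)} — 1.
  q=F, u=F: forces s=T; p, r, t free → 2^3 = 8.
Total: 2 + 0 + 1 + 8 = 11.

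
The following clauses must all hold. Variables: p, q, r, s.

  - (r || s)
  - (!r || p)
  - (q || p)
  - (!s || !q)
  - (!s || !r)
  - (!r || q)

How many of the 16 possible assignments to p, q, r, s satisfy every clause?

2

The models are:
  p=T q=F r=F s=T
  p=T q=T r=T s=F
That's 2 in total.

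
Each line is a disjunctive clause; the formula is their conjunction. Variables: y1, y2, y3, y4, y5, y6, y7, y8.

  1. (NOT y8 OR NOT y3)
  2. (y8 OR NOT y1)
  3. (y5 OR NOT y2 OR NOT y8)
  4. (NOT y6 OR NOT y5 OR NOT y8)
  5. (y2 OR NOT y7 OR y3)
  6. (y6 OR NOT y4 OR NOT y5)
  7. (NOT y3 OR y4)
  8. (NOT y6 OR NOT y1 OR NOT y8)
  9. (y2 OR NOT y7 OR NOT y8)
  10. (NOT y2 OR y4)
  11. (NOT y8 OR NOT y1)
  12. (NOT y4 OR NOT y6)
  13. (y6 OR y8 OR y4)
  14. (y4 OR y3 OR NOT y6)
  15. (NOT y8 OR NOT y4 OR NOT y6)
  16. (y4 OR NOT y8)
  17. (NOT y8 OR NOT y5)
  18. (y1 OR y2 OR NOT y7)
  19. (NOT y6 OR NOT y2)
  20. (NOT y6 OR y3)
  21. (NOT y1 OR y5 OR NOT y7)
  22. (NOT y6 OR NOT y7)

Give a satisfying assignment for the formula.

Branch on y1: take y1 = False.
Set y2 = True and propagate.
  then y4 is forced to True.
  then y6 is forced to False.
  then y5 is forced to False.
  then y8 is forced to False.
y3, y7 are now unconstrained; take y3 = True, y7 = True.
Every clause has at least one true literal under this assignment.
Check each clause:
  1. (NOT y8 OR NOT y3) — NOT y8 is true.
  2. (NOT y1 OR y8) — NOT y1 is true.
  3. (NOT y8 OR NOT y2 OR y5) — NOT y8 is true.
  4. (NOT y6 OR NOT y5 OR NOT y8) — NOT y8 is true.
  5. (y3 OR y2 OR NOT y7) — y2 is true.
  6. (NOT y5 OR y6 OR NOT y4) — NOT y5 is true.
  7. (NOT y3 OR y4) — y4 is true.
  8. (NOT y6 OR NOT y8 OR NOT y1) — NOT y8 is true.
  9. (NOT y7 OR NOT y8 OR y2) — NOT y8 is true.
  10. (y4 OR NOT y2) — y4 is true.
  11. (NOT y8 OR NOT y1) — NOT y8 is true.
  12. (NOT y4 OR NOT y6) — NOT y6 is true.
  13. (y4 OR y6 OR y8) — y4 is true.
  14. (y4 OR y3 OR NOT y6) — NOT y6 is true.
  15. (NOT y4 OR NOT y8 OR NOT y6) — NOT y8 is true.
  16. (y4 OR NOT y8) — NOT y8 is true.
  17. (NOT y5 OR NOT y8) — NOT y8 is true.
  18. (y2 OR y1 OR NOT y7) — y2 is true.
  19. (NOT y2 OR NOT y6) — NOT y6 is true.
  20. (NOT y6 OR y3) — NOT y6 is true.
  21. (NOT y7 OR y5 OR NOT y1) — NOT y1 is true.
  22. (NOT y7 OR NOT y6) — NOT y6 is true.

y1=0, y2=1, y3=1, y4=1, y5=0, y6=0, y7=1, y8=0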